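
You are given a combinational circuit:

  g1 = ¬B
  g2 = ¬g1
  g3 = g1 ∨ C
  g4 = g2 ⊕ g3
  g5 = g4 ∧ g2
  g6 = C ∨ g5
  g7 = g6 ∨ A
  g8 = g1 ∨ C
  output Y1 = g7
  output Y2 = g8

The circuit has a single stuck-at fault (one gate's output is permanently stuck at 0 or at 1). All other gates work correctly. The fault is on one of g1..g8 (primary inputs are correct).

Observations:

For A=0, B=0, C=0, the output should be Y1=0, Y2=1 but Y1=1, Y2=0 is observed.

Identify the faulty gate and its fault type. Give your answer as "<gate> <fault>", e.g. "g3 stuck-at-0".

Fault-free values for test 1 (A=0, B=0, C=0): g1=1, g2=0, g3=1, g4=1, g5=0, g6=0, g7=0, g8=1, giving Y1=0, Y2=1. Observed Y1=1, Y2=0.
Test 1: faults giving observed Y1=1, Y2=0 are {g1 stuck-at-0}.
Only g1 stuck-at-0 is consistent with every test.

g1 stuck-at-0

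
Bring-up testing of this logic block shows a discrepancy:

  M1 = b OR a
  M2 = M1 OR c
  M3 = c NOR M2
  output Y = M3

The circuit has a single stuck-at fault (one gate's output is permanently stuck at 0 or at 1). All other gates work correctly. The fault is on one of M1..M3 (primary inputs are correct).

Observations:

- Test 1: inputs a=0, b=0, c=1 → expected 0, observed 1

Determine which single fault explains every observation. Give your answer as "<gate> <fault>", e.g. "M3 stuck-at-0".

M3 stuck-at-1

Fault-free values for test 1 (a=0, b=0, c=1): M1=0, M2=1, M3=0, giving Y=0. Observed 1.
Test 1: faults giving observed 1 are {M3 stuck-at-1}.
Only M3 stuck-at-1 is consistent with every test.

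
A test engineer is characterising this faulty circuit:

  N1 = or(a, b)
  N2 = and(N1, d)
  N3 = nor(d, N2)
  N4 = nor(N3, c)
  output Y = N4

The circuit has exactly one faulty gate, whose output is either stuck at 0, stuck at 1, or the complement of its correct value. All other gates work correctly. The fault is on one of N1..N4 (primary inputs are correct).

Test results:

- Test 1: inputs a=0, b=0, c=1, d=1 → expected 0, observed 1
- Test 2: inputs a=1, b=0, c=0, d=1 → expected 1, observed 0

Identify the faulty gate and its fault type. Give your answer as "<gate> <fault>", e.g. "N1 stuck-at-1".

N4 inverted output

Fault-free values for test 1 (a=0, b=0, c=1, d=1): N1=0, N2=0, N3=0, N4=0, giving Y=0. Observed 1.
Test 1: faults giving observed 1 are {N4 stuck-at-1, N4 inverted output}.
Test 2 (a=1, b=0, c=0, d=1): fault-free N1=1, N2=1, N3=0, N4=1 → 1; observed 0. Eliminates N4 stuck-at-1.
Only N4 inverted output is consistent with every test.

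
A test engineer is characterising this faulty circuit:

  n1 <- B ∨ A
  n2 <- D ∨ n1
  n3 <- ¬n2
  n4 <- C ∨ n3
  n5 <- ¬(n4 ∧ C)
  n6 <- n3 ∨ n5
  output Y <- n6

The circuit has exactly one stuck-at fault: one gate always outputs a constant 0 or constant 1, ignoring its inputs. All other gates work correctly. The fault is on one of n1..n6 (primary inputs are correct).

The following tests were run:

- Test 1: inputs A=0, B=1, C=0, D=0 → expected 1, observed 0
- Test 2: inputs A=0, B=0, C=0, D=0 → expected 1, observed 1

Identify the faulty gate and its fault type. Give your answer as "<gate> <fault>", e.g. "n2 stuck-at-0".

Fault-free values for test 1 (A=0, B=1, C=0, D=0): n1=1, n2=1, n3=0, n4=0, n5=1, n6=1, giving Y=1. Observed 0.
Test 1: faults giving observed 0 are {n5 stuck-at-0, n6 stuck-at-0}.
Test 2 (A=0, B=0, C=0, D=0): fault-free n1=0, n2=0, n3=1, n4=1, n5=1, n6=1 → 1; observed 1. Eliminates n6 stuck-at-0.
Only n5 stuck-at-0 is consistent with every test.

n5 stuck-at-0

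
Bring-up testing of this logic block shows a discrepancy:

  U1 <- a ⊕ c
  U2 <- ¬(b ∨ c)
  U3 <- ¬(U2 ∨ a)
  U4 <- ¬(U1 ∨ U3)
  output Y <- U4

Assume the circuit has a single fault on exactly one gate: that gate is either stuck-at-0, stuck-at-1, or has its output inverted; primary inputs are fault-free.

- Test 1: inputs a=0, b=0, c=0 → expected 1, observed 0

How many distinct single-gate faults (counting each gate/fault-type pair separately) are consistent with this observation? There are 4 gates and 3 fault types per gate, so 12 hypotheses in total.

8

Fault-free: U1=0, U2=1, U3=0, U4=1 → 1. Observed 0.
  U1 stuck-at-0: output 1 ✗
  U1 stuck-at-1: output 0 ✓
  U1 inverted output: output 0 ✓
  U2 stuck-at-0: output 0 ✓
  U2 stuck-at-1: output 1 ✗
  U2 inverted output: output 0 ✓
  U3 stuck-at-0: output 1 ✗
  U3 stuck-at-1: output 0 ✓
  U3 inverted output: output 0 ✓
  U4 stuck-at-0: output 0 ✓
  U4 stuck-at-1: output 1 ✗
  U4 inverted output: output 0 ✓
Consistent faults: {U1 stuck-at-1, U1 inverted output, U2 stuck-at-0, U2 inverted output, U3 stuck-at-1, U3 inverted output, U4 stuck-at-0, U4 inverted output} — 8 in all.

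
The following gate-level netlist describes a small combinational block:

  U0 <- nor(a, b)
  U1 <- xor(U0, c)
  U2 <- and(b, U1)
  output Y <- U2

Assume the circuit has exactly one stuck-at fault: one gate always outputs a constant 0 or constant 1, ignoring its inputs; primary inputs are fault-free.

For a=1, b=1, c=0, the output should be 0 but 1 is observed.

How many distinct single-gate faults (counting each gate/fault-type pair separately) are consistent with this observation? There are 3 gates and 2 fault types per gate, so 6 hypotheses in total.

3

Fault-free: U0=0, U1=0, U2=0 → 0. Observed 1.
  U0 stuck-at-0: output 0 ✗
  U0 stuck-at-1: output 1 ✓
  U1 stuck-at-0: output 0 ✗
  U1 stuck-at-1: output 1 ✓
  U2 stuck-at-0: output 0 ✗
  U2 stuck-at-1: output 1 ✓
Consistent faults: {U0 stuck-at-1, U1 stuck-at-1, U2 stuck-at-1} — 3 in all.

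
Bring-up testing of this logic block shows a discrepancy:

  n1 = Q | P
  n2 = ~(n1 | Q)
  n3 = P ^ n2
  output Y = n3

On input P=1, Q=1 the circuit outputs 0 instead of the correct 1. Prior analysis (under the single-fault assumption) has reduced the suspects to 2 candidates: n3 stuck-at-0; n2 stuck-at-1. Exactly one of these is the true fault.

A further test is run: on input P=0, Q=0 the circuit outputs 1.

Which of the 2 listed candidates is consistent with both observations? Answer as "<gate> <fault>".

Evaluate each candidate on input P=0, Q=0:
  n3 stuck-at-0: n1=0, n2=1, n3=0 [stuck-at-0] → 0 — eliminated
  n2 stuck-at-1: n1=0, n2=1 [stuck-at-1], n3=1 → 1 — matches
Only n2 stuck-at-1 reproduces the observed 1.

n2 stuck-at-1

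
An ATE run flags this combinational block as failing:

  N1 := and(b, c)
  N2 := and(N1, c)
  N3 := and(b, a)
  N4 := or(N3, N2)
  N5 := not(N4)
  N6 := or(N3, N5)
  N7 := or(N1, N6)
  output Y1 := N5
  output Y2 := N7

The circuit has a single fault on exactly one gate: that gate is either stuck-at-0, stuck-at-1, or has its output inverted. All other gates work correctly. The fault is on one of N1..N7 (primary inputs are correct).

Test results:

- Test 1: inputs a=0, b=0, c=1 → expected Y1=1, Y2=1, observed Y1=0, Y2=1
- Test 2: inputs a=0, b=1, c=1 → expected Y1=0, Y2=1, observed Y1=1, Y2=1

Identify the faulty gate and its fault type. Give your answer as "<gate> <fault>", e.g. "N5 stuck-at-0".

N1 inverted output

Fault-free values for test 1 (a=0, b=0, c=1): N1=0, N2=0, N3=0, N4=0, N5=1, N6=1, N7=1, giving Y1=1, Y2=1. Observed Y1=0, Y2=1.
Test 1: faults giving observed Y1=0, Y2=1 are {N1 stuck-at-1, N1 inverted output, N3 stuck-at-1, N3 inverted output}.
Test 2 (a=0, b=1, c=1): fault-free N1=1, N2=1, N3=0, N4=1, N5=0, N6=0, N7=1 → Y1=0, Y2=1; observed Y1=1, Y2=1. Eliminates N1 stuck-at-1, N3 stuck-at-1, N3 inverted output.
Only N1 inverted output is consistent with every test.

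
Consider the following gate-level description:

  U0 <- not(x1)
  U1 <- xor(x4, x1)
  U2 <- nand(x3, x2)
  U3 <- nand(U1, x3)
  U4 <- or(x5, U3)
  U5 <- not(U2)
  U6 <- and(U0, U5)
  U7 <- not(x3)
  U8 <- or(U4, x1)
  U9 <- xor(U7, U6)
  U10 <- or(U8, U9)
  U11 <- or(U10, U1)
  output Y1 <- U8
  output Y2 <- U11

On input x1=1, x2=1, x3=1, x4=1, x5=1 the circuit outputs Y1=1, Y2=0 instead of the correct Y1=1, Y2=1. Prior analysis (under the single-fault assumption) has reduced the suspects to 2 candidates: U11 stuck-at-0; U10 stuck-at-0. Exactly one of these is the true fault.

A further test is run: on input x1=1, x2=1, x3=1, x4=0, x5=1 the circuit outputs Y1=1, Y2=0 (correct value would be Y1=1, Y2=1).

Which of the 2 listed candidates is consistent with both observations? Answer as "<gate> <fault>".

U11 stuck-at-0

Evaluate each candidate on input x1=1, x2=1, x3=1, x4=0, x5=1:
  U11 stuck-at-0: U0=0, U1=1, U2=0, U3=0, U4=1, U5=1, U6=0, U7=0, U8=1, U9=0, U10=1, U11=0 [stuck-at-0] → Y1=1, Y2=0 — matches
  U10 stuck-at-0: U0=0, U1=1, U2=0, U3=0, U4=1, U5=1, U6=0, U7=0, U8=1, U9=0, U10=0 [stuck-at-0], U11=1 → Y1=1, Y2=1 — eliminated
Only U11 stuck-at-0 reproduces the observed Y1=1, Y2=0.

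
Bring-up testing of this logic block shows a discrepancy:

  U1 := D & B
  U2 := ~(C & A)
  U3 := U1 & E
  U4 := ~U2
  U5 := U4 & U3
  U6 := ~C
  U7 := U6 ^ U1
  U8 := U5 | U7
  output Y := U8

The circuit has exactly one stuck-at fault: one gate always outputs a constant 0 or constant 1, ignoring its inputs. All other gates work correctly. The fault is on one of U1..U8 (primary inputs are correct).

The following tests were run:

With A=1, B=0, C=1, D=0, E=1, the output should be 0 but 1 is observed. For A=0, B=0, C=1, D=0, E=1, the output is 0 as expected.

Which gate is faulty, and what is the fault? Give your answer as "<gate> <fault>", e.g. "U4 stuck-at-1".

Fault-free values for test 1 (A=1, B=0, C=1, D=0, E=1): U1=0, U2=0, U3=0, U4=1, U5=0, U6=0, U7=0, U8=0, giving Y=0. Observed 1.
Test 1: faults giving observed 1 are {U1 stuck-at-1, U3 stuck-at-1, U5 stuck-at-1, U6 stuck-at-1, U7 stuck-at-1, U8 stuck-at-1}.
Test 2 (A=0, B=0, C=1, D=0, E=1): fault-free U1=0, U2=1, U3=0, U4=0, U5=0, U6=0, U7=0, U8=0 → 0; observed 0. Eliminates U1 stuck-at-1, U5 stuck-at-1, U6 stuck-at-1, U7 stuck-at-1, U8 stuck-at-1.
Only U3 stuck-at-1 is consistent with every test.

U3 stuck-at-1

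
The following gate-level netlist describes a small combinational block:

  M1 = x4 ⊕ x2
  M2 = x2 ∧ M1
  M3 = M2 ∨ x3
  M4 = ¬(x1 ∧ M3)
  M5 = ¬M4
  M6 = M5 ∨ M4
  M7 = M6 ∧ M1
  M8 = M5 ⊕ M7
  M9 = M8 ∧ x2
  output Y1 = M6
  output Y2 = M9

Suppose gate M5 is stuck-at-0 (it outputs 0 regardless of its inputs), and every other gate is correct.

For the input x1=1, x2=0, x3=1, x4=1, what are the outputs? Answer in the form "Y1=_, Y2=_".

Propagate with M5 forced: M1=1, M2=0, M3=1, M4=0, M5=0 [stuck-at-0], M6=0, M7=0, M8=0, M9=0.
So the outputs are Y1=0, Y2=0. (Without the fault they would be Y1=1, Y2=0.)

Y1=0, Y2=0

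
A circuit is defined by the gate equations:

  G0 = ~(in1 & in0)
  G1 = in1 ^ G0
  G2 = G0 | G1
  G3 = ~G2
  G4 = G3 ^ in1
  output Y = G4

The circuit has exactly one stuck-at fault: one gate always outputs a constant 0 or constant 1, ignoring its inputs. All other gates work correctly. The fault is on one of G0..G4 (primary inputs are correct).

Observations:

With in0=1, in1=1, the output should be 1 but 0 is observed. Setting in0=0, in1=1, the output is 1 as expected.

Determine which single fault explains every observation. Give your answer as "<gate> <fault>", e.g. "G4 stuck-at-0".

Fault-free values for test 1 (in0=1, in1=1): G0=0, G1=1, G2=1, G3=0, G4=1, giving Y=1. Observed 0.
Test 1: faults giving observed 0 are {G1 stuck-at-0, G2 stuck-at-0, G3 stuck-at-1, G4 stuck-at-0}.
Test 2 (in0=0, in1=1): fault-free G0=1, G1=0, G2=1, G3=0, G4=1 → 1; observed 1. Eliminates G2 stuck-at-0, G3 stuck-at-1, G4 stuck-at-0.
Only G1 stuck-at-0 is consistent with every test.

G1 stuck-at-0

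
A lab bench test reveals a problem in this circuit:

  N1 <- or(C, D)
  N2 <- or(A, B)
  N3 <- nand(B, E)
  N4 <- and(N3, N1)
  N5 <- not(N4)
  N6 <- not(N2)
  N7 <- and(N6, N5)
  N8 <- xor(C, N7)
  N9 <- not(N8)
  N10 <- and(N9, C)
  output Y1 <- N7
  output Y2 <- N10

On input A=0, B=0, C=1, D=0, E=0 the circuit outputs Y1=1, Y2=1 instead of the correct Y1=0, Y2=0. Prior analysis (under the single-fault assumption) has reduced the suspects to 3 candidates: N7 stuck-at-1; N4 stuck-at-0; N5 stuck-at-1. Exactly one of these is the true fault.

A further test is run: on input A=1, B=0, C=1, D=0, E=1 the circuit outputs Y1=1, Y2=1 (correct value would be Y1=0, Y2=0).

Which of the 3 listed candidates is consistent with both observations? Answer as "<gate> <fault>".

Evaluate each candidate on input A=1, B=0, C=1, D=0, E=1:
  N7 stuck-at-1: N1=1, N2=1, N3=1, N4=1, N5=0, N6=0, N7=1 [stuck-at-1], N8=0, N9=1, N10=1 → Y1=1, Y2=1 — matches
  N4 stuck-at-0: N1=1, N2=1, N3=1, N4=0 [stuck-at-0], N5=1, N6=0, N7=0, N8=1, N9=0, N10=0 → Y1=0, Y2=0 — eliminated
  N5 stuck-at-1: N1=1, N2=1, N3=1, N4=1, N5=1 [stuck-at-1], N6=0, N7=0, N8=1, N9=0, N10=0 → Y1=0, Y2=0 — eliminated
Only N7 stuck-at-1 reproduces the observed Y1=1, Y2=1.

N7 stuck-at-1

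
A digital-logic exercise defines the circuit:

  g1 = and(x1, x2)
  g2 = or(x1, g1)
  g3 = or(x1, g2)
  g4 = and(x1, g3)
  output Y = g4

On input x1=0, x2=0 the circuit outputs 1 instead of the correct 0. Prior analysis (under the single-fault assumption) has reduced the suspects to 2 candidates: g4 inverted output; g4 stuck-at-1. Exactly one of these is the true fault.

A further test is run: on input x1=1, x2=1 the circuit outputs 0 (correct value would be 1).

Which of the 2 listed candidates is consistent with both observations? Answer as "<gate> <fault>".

g4 inverted output

Evaluate each candidate on input x1=1, x2=1:
  g4 inverted output: g1=1, g2=1, g3=1, g4=0 [inverted output] → 0 — matches
  g4 stuck-at-1: g1=1, g2=1, g3=1, g4=1 [stuck-at-1] → 1 — eliminated
Only g4 inverted output reproduces the observed 0.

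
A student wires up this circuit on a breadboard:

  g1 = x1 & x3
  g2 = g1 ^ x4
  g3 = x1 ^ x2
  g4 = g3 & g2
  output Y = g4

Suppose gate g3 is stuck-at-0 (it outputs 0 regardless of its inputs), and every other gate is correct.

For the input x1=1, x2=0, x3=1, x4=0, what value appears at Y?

Propagate with g3 forced: g1=1, g2=1, g3=0 [stuck-at-0], g4=0.
So Y = 0. (Without the fault it would be 1.)

0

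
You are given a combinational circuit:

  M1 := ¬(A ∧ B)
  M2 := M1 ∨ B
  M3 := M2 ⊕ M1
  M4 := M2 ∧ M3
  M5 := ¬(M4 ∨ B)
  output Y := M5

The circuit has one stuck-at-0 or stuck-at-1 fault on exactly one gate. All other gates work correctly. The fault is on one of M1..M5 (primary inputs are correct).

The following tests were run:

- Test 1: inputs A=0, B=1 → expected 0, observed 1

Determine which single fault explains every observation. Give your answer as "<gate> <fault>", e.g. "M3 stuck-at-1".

M5 stuck-at-1

Fault-free values for test 1 (A=0, B=1): M1=1, M2=1, M3=0, M4=0, M5=0, giving Y=0. Observed 1.
Test 1: faults giving observed 1 are {M5 stuck-at-1}.
Only M5 stuck-at-1 is consistent with every test.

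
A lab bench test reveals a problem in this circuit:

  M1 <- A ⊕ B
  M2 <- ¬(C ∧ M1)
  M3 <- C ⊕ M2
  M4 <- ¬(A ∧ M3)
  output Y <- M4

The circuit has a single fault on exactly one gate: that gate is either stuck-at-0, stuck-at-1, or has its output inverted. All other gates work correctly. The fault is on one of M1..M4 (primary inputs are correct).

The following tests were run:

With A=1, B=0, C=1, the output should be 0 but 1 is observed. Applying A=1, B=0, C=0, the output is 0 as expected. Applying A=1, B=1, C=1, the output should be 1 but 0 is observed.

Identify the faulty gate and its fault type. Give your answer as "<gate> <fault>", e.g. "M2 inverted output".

Fault-free values for test 1 (A=1, B=0, C=1): M1=1, M2=0, M3=1, M4=0, giving Y=0. Observed 1.
Test 1: faults giving observed 1 are {M1 stuck-at-0, M1 inverted output, M2 stuck-at-1, M2 inverted output, M3 stuck-at-0, M3 inverted output, M4 stuck-at-1, M4 inverted output}.
Test 2 (A=1, B=0, C=0): fault-free M1=1, M2=1, M3=1, M4=0 → 0; observed 0. Eliminates M2 inverted output, M3 stuck-at-0, M3 inverted output, M4 stuck-at-1, M4 inverted output.
Test 3 (A=1, B=1, C=1): fault-free M1=0, M2=1, M3=0, M4=1 → 1; observed 0. Eliminates M1 stuck-at-0, M2 stuck-at-1.
Only M1 inverted output is consistent with every test.

M1 inverted output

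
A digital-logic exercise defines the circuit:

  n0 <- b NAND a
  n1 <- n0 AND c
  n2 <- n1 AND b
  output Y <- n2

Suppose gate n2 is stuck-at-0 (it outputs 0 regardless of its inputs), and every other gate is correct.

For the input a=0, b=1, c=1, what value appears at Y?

Propagate with n2 forced: n0=1, n1=1, n2=0 [stuck-at-0].
So Y = 0. (Without the fault it would be 1.)

0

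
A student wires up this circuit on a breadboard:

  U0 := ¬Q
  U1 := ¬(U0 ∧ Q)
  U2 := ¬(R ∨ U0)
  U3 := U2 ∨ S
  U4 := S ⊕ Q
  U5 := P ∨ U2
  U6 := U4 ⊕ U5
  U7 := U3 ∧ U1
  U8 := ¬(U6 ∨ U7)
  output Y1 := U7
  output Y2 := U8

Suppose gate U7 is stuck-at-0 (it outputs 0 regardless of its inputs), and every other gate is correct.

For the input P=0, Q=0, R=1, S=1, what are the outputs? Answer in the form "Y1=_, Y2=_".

Propagate with U7 forced: U0=1, U1=1, U2=0, U3=1, U4=1, U5=0, U6=1, U7=0 [stuck-at-0], U8=0.
So the outputs are Y1=0, Y2=0. (Without the fault they would be Y1=1, Y2=0.)

Y1=0, Y2=0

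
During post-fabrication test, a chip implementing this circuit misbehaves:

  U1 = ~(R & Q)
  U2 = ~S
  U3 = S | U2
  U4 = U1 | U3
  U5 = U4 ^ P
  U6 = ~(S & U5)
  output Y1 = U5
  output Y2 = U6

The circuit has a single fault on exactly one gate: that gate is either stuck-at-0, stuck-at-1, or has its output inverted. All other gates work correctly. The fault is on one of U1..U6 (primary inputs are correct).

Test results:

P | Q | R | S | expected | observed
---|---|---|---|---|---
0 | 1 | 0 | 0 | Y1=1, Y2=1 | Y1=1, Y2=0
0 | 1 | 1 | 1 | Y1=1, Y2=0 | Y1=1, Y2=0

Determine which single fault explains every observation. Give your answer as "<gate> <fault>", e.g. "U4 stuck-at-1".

U6 stuck-at-0

Fault-free values for test 1 (P=0, Q=1, R=0, S=0): U1=1, U2=1, U3=1, U4=1, U5=1, U6=1, giving Y1=1, Y2=1. Observed Y1=1, Y2=0.
Test 1: faults giving observed Y1=1, Y2=0 are {U6 stuck-at-0, U6 inverted output}.
Test 2 (P=0, Q=1, R=1, S=1): fault-free U1=0, U2=0, U3=1, U4=1, U5=1, U6=0 → Y1=1, Y2=0; observed Y1=1, Y2=0. Eliminates U6 inverted output.
Only U6 stuck-at-0 is consistent with every test.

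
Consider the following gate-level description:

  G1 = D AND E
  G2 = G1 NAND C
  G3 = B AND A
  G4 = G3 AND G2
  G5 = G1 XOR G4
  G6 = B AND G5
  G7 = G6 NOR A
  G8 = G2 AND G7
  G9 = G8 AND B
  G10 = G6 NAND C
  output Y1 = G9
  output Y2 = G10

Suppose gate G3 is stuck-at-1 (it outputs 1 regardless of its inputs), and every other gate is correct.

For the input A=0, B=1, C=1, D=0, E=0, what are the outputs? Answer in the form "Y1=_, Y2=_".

Propagate with G3 forced: G1=0, G2=1, G3=1 [stuck-at-1], G4=1, G5=1, G6=1, G7=0, G8=0, G9=0, G10=0.
So the outputs are Y1=0, Y2=0. (Without the fault they would be Y1=1, Y2=1.)

Y1=0, Y2=0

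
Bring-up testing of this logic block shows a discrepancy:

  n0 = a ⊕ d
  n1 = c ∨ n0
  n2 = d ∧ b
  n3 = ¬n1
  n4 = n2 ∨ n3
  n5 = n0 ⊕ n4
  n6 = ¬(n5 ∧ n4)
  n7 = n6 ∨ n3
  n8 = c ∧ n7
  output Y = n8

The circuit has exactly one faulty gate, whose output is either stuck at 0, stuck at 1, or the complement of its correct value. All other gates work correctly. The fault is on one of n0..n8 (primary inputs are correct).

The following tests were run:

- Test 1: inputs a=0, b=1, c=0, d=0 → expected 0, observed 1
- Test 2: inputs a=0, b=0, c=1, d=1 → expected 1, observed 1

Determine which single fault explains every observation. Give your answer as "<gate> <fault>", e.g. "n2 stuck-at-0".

n8 stuck-at-1

Fault-free values for test 1 (a=0, b=1, c=0, d=0): n0=0, n1=0, n2=0, n3=1, n4=1, n5=1, n6=0, n7=1, n8=0, giving Y=0. Observed 1.
Test 1: faults giving observed 1 are {n8 stuck-at-1, n8 inverted output}.
Test 2 (a=0, b=0, c=1, d=1): fault-free n0=1, n1=1, n2=0, n3=0, n4=0, n5=1, n6=1, n7=1, n8=1 → 1; observed 1. Eliminates n8 inverted output.
Only n8 stuck-at-1 is consistent with every test.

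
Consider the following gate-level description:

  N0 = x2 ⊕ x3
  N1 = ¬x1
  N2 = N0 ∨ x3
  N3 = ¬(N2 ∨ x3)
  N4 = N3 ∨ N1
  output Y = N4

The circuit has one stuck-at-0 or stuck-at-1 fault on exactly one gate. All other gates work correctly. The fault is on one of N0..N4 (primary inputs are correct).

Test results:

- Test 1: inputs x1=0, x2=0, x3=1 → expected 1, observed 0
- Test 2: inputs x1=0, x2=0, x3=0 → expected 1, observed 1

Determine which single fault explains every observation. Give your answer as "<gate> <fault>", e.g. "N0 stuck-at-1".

Fault-free values for test 1 (x1=0, x2=0, x3=1): N0=1, N1=1, N2=1, N3=0, N4=1, giving Y=1. Observed 0.
Test 1: faults giving observed 0 are {N1 stuck-at-0, N4 stuck-at-0}.
Test 2 (x1=0, x2=0, x3=0): fault-free N0=0, N1=1, N2=0, N3=1, N4=1 → 1; observed 1. Eliminates N4 stuck-at-0.
Only N1 stuck-at-0 is consistent with every test.

N1 stuck-at-0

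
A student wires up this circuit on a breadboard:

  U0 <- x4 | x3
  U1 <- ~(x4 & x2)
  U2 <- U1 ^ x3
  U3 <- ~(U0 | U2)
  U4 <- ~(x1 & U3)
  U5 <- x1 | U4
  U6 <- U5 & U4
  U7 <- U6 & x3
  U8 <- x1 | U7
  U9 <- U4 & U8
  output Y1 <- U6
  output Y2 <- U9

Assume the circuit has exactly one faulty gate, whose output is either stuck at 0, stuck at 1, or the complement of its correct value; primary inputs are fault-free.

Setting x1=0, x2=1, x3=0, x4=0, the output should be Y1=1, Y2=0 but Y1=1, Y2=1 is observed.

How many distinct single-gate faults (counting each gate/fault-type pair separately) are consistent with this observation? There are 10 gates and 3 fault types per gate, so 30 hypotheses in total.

6

Fault-free: U0=0, U1=1, U2=1, U3=0, U4=1, U5=1, U6=1, U7=0, U8=0, U9=0 → Y1=1, Y2=0. Observed Y1=1, Y2=1.
  U0: none of the 3 fault types match ✗
  U1: none of the 3 fault types match ✗
  U2: none of the 3 fault types match ✗
  U3: none of the 3 fault types match ✗
  U4: none of the 3 fault types match ✗
  U5: none of the 3 fault types match ✗
  U6: none of the 3 fault types match ✗
  U7: stuck-at-1, inverted output ✓; others ✗
  U8: stuck-at-1, inverted output ✓; others ✗
  U9: stuck-at-1, inverted output ✓; others ✗
Consistent faults: {U7 stuck-at-1, U7 inverted output, U8 stuck-at-1, U8 inverted output, U9 stuck-at-1, U9 inverted output} — 6 in all.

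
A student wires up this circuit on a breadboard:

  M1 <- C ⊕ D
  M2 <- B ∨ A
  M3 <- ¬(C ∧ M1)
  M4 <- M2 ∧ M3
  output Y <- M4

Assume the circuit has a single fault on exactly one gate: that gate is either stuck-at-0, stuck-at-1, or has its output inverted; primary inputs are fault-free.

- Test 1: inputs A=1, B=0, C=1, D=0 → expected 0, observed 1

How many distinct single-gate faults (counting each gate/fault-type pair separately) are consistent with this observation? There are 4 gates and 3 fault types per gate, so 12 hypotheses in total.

Fault-free: M1=1, M2=1, M3=0, M4=0 → 0. Observed 1.
  M1 stuck-at-0: output 1 ✓
  M1 stuck-at-1: output 0 ✗
  M1 inverted output: output 1 ✓
  M2 stuck-at-0: output 0 ✗
  M2 stuck-at-1: output 0 ✗
  M2 inverted output: output 0 ✗
  M3 stuck-at-0: output 0 ✗
  M3 stuck-at-1: output 1 ✓
  M3 inverted output: output 1 ✓
  M4 stuck-at-0: output 0 ✗
  M4 stuck-at-1: output 1 ✓
  M4 inverted output: output 1 ✓
Consistent faults: {M1 stuck-at-0, M1 inverted output, M3 stuck-at-1, M3 inverted output, M4 stuck-at-1, M4 inverted output} — 6 in all.

6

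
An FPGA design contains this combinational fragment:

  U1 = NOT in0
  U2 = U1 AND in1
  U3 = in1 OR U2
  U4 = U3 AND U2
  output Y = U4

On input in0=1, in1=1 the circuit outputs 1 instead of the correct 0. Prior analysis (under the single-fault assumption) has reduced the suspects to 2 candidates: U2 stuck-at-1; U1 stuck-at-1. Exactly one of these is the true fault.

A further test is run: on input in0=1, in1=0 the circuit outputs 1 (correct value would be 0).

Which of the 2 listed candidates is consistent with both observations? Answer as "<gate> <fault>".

Evaluate each candidate on input in0=1, in1=0:
  U2 stuck-at-1: U1=0, U2=1 [stuck-at-1], U3=1, U4=1 → 1 — matches
  U1 stuck-at-1: U1=1 [stuck-at-1], U2=0, U3=0, U4=0 → 0 — eliminated
Only U2 stuck-at-1 reproduces the observed 1.

U2 stuck-at-1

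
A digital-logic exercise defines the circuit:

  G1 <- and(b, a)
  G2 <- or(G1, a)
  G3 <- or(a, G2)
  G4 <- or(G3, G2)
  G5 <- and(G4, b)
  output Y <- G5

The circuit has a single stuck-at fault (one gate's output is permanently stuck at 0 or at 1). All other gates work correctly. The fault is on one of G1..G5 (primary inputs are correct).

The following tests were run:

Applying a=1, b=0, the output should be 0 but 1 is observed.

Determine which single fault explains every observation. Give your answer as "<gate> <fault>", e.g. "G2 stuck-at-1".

Fault-free values for test 1 (a=1, b=0): G1=0, G2=1, G3=1, G4=1, G5=0, giving Y=0. Observed 1.
Test 1: faults giving observed 1 are {G5 stuck-at-1}.
Only G5 stuck-at-1 is consistent with every test.

G5 stuck-at-1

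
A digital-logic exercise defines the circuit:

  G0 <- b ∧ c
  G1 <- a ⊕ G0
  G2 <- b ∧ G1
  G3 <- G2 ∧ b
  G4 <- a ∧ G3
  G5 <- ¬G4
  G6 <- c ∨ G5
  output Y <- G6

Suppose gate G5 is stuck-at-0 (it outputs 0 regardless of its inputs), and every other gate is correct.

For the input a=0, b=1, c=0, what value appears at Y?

0

Propagate with G5 forced: G0=0, G1=0, G2=0, G3=0, G4=0, G5=0 [stuck-at-0], G6=0.
So Y = 0. (Without the fault it would be 1.)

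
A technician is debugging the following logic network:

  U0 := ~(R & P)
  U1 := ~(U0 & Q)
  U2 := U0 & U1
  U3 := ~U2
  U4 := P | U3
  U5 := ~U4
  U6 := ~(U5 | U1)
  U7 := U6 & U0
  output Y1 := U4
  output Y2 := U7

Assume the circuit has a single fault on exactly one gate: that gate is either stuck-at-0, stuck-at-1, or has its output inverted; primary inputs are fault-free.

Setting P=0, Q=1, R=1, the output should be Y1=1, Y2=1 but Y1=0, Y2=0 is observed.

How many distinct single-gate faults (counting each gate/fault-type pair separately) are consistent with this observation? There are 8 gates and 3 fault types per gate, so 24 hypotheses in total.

8

Fault-free: U0=1, U1=0, U2=0, U3=1, U4=1, U5=0, U6=1, U7=1 → Y1=1, Y2=1. Observed Y1=0, Y2=0.
  U0: none of the 3 fault types match ✗
  U1: stuck-at-1, inverted output ✓; others ✗
  U2: stuck-at-1, inverted output ✓; others ✗
  U3: stuck-at-0, inverted output ✓; others ✗
  U4: stuck-at-0, inverted output ✓; others ✗
  U5: none of the 3 fault types match ✗
  U6: none of the 3 fault types match ✗
  U7: none of the 3 fault types match ✗
Consistent faults: {U1 stuck-at-1, U1 inverted output, U2 stuck-at-1, U2 inverted output, U3 stuck-at-0, U3 inverted output, U4 stuck-at-0, U4 inverted output} — 8 in all.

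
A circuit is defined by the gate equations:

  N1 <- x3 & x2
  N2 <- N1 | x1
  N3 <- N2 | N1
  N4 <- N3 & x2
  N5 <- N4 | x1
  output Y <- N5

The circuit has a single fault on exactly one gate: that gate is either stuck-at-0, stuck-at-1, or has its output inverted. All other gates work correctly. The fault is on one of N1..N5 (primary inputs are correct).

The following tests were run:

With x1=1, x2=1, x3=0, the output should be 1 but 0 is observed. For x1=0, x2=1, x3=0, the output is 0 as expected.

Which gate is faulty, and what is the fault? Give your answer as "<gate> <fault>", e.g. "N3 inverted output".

Fault-free values for test 1 (x1=1, x2=1, x3=0): N1=0, N2=1, N3=1, N4=1, N5=1, giving Y=1. Observed 0.
Test 1: faults giving observed 0 are {N5 stuck-at-0, N5 inverted output}.
Test 2 (x1=0, x2=1, x3=0): fault-free N1=0, N2=0, N3=0, N4=0, N5=0 → 0; observed 0. Eliminates N5 inverted output.
Only N5 stuck-at-0 is consistent with every test.

N5 stuck-at-0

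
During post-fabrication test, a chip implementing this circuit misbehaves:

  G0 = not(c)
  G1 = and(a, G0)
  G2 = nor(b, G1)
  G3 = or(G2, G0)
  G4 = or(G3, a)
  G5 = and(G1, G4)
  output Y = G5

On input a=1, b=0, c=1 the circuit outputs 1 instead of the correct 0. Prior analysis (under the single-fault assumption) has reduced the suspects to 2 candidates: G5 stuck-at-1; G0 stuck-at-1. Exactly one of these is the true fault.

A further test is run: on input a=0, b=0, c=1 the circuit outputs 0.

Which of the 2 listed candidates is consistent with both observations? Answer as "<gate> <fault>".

G0 stuck-at-1

Evaluate each candidate on input a=0, b=0, c=1:
  G5 stuck-at-1: G0=0, G1=0, G2=1, G3=1, G4=1, G5=1 [stuck-at-1] → 1 — eliminated
  G0 stuck-at-1: G0=1 [stuck-at-1], G1=0, G2=1, G3=1, G4=1, G5=0 → 0 — matches
Only G0 stuck-at-1 reproduces the observed 0.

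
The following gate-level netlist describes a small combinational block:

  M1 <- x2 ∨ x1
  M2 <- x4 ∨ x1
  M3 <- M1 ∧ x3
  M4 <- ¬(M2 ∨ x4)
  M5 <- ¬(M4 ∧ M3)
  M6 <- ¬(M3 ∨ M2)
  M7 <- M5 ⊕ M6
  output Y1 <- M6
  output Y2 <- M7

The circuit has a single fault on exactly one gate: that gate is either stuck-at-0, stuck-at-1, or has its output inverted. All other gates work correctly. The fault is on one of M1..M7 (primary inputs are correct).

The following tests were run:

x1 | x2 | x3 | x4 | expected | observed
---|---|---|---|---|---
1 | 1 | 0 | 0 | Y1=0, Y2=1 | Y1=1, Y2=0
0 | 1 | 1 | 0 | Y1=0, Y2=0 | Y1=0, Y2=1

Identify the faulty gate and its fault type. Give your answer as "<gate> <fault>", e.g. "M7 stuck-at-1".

M2 inverted output

Fault-free values for test 1 (x1=1, x2=1, x3=0, x4=0): M1=1, M2=1, M3=0, M4=0, M5=1, M6=0, M7=1, giving Y1=0, Y2=1. Observed Y1=1, Y2=0.
Test 1: faults giving observed Y1=1, Y2=0 are {M2 stuck-at-0, M2 inverted output, M6 stuck-at-1, M6 inverted output}.
Test 2 (x1=0, x2=1, x3=1, x4=0): fault-free M1=1, M2=0, M3=1, M4=1, M5=0, M6=0, M7=0 → Y1=0, Y2=0; observed Y1=0, Y2=1. Eliminates M2 stuck-at-0, M6 stuck-at-1, M6 inverted output.
Only M2 inverted output is consistent with every test.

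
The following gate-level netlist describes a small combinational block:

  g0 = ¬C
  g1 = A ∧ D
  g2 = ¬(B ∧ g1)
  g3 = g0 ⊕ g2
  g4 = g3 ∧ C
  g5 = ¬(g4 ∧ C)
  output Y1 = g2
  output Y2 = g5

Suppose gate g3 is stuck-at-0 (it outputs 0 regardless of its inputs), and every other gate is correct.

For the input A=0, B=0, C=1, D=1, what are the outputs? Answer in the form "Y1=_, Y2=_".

Y1=1, Y2=1

Propagate with g3 forced: g0=0, g1=0, g2=1, g3=0 [stuck-at-0], g4=0, g5=1.
So the outputs are Y1=1, Y2=1. (Without the fault they would be Y1=1, Y2=0.)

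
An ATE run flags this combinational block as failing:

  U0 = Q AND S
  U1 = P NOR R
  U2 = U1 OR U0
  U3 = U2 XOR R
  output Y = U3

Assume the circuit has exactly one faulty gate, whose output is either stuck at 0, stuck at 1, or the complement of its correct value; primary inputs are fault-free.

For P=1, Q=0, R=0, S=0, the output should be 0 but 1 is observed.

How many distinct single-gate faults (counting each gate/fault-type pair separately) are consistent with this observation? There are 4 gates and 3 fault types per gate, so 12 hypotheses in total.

Fault-free: U0=0, U1=0, U2=0, U3=0 → 0. Observed 1.
  U0 stuck-at-0: output 0 ✗
  U0 stuck-at-1: output 1 ✓
  U0 inverted output: output 1 ✓
  U1 stuck-at-0: output 0 ✗
  U1 stuck-at-1: output 1 ✓
  U1 inverted output: output 1 ✓
  U2 stuck-at-0: output 0 ✗
  U2 stuck-at-1: output 1 ✓
  U2 inverted output: output 1 ✓
  U3 stuck-at-0: output 0 ✗
  U3 stuck-at-1: output 1 ✓
  U3 inverted output: output 1 ✓
Consistent faults: {U0 stuck-at-1, U0 inverted output, U1 stuck-at-1, U1 inverted output, U2 stuck-at-1, U2 inverted output, U3 stuck-at-1, U3 inverted output} — 8 in all.

8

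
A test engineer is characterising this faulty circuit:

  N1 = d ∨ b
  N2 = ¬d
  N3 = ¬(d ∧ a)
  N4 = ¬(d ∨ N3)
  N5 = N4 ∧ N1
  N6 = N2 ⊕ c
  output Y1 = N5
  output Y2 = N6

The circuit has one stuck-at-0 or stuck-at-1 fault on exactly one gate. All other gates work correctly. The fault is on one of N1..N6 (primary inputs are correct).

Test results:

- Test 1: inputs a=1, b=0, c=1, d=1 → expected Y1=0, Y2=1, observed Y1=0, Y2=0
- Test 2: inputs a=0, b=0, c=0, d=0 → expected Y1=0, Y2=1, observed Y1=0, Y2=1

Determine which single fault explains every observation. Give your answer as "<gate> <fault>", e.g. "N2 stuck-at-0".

N2 stuck-at-1

Fault-free values for test 1 (a=1, b=0, c=1, d=1): N1=1, N2=0, N3=0, N4=0, N5=0, N6=1, giving Y1=0, Y2=1. Observed Y1=0, Y2=0.
Test 1: faults giving observed Y1=0, Y2=0 are {N2 stuck-at-1, N6 stuck-at-0}.
Test 2 (a=0, b=0, c=0, d=0): fault-free N1=0, N2=1, N3=1, N4=0, N5=0, N6=1 → Y1=0, Y2=1; observed Y1=0, Y2=1. Eliminates N6 stuck-at-0.
Only N2 stuck-at-1 is consistent with every test.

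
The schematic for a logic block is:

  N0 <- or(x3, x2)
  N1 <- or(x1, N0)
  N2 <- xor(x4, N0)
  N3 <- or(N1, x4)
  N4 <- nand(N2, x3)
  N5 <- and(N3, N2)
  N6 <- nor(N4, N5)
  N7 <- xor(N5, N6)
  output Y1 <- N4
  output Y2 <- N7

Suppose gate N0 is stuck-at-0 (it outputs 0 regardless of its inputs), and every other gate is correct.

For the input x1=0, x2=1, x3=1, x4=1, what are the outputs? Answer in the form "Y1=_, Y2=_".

Y1=0, Y2=1

Propagate with N0 forced: N0=0 [stuck-at-0], N1=0, N2=1, N3=1, N4=0, N5=1, N6=0, N7=1.
So the outputs are Y1=0, Y2=1. (Without the fault they would be Y1=1, Y2=0.)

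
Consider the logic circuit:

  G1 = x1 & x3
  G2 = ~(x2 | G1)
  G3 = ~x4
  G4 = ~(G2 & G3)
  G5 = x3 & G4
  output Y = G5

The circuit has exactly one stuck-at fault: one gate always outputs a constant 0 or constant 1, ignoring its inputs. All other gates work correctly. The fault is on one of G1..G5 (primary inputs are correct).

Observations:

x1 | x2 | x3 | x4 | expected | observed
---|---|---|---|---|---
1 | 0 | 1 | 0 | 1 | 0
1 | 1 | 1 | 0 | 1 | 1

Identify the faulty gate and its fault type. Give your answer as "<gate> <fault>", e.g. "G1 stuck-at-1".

G1 stuck-at-0

Fault-free values for test 1 (x1=1, x2=0, x3=1, x4=0): G1=1, G2=0, G3=1, G4=1, G5=1, giving Y=1. Observed 0.
Test 1: faults giving observed 0 are {G1 stuck-at-0, G2 stuck-at-1, G4 stuck-at-0, G5 stuck-at-0}.
Test 2 (x1=1, x2=1, x3=1, x4=0): fault-free G1=1, G2=0, G3=1, G4=1, G5=1 → 1; observed 1. Eliminates G2 stuck-at-1, G4 stuck-at-0, G5 stuck-at-0.
Only G1 stuck-at-0 is consistent with every test.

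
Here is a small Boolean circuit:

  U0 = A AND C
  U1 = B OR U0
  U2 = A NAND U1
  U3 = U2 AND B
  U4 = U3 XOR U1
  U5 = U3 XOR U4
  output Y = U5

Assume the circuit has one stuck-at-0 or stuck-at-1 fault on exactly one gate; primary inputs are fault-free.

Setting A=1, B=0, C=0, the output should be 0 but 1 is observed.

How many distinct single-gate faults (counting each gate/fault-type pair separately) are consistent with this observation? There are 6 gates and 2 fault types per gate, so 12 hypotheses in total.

4

Fault-free: U0=0, U1=0, U2=1, U3=0, U4=0, U5=0 → 0. Observed 1.
  U0 stuck-at-0: output 0 ✗
  U0 stuck-at-1: output 1 ✓
  U1 stuck-at-0: output 0 ✗
  U1 stuck-at-1: output 1 ✓
  U2 stuck-at-0: output 0 ✗
  U2 stuck-at-1: output 0 ✗
  U3 stuck-at-0: output 0 ✗
  U3 stuck-at-1: output 0 ✗
  U4 stuck-at-0: output 0 ✗
  U4 stuck-at-1: output 1 ✓
  U5 stuck-at-0: output 0 ✗
  U5 stuck-at-1: output 1 ✓
Consistent faults: {U0 stuck-at-1, U1 stuck-at-1, U4 stuck-at-1, U5 stuck-at-1} — 4 in all.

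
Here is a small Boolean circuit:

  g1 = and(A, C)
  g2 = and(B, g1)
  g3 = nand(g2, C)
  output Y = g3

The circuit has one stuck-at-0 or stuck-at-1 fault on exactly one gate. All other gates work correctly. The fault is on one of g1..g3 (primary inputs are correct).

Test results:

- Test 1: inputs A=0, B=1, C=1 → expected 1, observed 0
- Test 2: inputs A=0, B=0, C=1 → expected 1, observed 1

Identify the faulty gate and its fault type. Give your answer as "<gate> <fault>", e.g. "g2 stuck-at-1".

Fault-free values for test 1 (A=0, B=1, C=1): g1=0, g2=0, g3=1, giving Y=1. Observed 0.
Test 1: faults giving observed 0 are {g1 stuck-at-1, g2 stuck-at-1, g3 stuck-at-0}.
Test 2 (A=0, B=0, C=1): fault-free g1=0, g2=0, g3=1 → 1; observed 1. Eliminates g2 stuck-at-1, g3 stuck-at-0.
Only g1 stuck-at-1 is consistent with every test.

g1 stuck-at-1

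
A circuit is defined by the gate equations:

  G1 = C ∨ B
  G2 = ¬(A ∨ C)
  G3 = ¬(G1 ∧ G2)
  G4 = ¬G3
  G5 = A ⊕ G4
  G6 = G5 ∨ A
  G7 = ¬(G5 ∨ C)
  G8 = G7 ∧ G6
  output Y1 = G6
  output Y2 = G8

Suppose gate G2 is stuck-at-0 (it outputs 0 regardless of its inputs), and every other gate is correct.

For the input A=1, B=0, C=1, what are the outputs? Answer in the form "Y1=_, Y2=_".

Y1=1, Y2=0

Propagate with G2 forced: G1=1, G2=0 [stuck-at-0], G3=1, G4=0, G5=1, G6=1, G7=0, G8=0.
So the outputs are Y1=1, Y2=0. (Same as the fault-free value — the fault is masked on this input.)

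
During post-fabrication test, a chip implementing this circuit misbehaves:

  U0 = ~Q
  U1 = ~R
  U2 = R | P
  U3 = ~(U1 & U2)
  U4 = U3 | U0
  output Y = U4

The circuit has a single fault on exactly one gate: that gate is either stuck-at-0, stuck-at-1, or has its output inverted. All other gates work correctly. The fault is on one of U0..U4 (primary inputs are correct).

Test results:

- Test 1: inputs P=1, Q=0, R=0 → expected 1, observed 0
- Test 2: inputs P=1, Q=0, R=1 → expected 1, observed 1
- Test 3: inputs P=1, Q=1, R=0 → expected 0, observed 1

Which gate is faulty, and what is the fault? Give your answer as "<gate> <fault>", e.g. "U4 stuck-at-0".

Fault-free values for test 1 (P=1, Q=0, R=0): U0=1, U1=1, U2=1, U3=0, U4=1, giving Y=1. Observed 0.
Test 1: faults giving observed 0 are {U0 stuck-at-0, U0 inverted output, U4 stuck-at-0, U4 inverted output}.
Test 2 (P=1, Q=0, R=1): fault-free U0=1, U1=0, U2=1, U3=1, U4=1 → 1; observed 1. Eliminates U4 stuck-at-0, U4 inverted output.
Test 3 (P=1, Q=1, R=0): fault-free U0=0, U1=1, U2=1, U3=0, U4=0 → 0; observed 1. Eliminates U0 stuck-at-0.
Only U0 inverted output is consistent with every test.

U0 inverted output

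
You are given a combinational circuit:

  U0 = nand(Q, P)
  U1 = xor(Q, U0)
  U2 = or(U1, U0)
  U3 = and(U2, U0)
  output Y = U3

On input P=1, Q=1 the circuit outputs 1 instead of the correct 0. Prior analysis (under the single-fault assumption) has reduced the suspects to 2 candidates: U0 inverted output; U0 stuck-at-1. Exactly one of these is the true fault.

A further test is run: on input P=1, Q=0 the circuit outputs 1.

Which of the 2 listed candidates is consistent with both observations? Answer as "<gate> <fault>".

Evaluate each candidate on input P=1, Q=0:
  U0 inverted output: U0=0 [inverted output], U1=0, U2=0, U3=0 → 0 — eliminated
  U0 stuck-at-1: U0=1 [stuck-at-1], U1=1, U2=1, U3=1 → 1 — matches
Only U0 stuck-at-1 reproduces the observed 1.

U0 stuck-at-1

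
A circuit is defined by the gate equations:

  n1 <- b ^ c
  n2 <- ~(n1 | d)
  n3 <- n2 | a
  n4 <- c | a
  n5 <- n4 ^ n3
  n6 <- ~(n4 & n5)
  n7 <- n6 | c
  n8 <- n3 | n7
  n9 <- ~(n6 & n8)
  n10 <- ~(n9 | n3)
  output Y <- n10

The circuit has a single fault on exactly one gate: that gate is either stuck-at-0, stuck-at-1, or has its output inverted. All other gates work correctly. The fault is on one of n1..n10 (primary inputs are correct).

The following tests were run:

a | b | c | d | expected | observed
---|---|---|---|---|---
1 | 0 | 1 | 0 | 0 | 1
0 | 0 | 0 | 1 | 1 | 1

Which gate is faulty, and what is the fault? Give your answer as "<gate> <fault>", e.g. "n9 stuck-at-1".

n10 stuck-at-1

Fault-free values for test 1 (a=1, b=0, c=1, d=0): n1=1, n2=0, n3=1, n4=1, n5=0, n6=1, n7=1, n8=1, n9=0, n10=0, giving Y=0. Observed 1.
Test 1: faults giving observed 1 are {n10 stuck-at-1, n10 inverted output}.
Test 2 (a=0, b=0, c=0, d=1): fault-free n1=0, n2=0, n3=0, n4=0, n5=0, n6=1, n7=1, n8=1, n9=0, n10=1 → 1; observed 1. Eliminates n10 inverted output.
Only n10 stuck-at-1 is consistent with every test.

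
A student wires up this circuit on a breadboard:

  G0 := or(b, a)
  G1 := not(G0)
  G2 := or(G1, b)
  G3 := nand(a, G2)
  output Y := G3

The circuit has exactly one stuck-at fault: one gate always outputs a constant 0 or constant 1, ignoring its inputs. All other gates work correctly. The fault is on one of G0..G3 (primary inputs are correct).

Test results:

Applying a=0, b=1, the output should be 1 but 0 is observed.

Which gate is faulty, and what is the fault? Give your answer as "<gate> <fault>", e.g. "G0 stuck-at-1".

G3 stuck-at-0

Fault-free values for test 1 (a=0, b=1): G0=1, G1=0, G2=1, G3=1, giving Y=1. Observed 0.
Test 1: faults giving observed 0 are {G3 stuck-at-0}.
Only G3 stuck-at-0 is consistent with every test.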